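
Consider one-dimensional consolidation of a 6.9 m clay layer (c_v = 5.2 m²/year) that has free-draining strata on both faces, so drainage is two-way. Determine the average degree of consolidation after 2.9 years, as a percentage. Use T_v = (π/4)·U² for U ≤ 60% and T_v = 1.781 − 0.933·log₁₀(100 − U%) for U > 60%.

Drainage path length: H_d = H/2 = 3.45 m (double drainage).
T_v = c_v·t/H_d² = 5.2×2.9/3.45² = 1.267.
T_v = 1.267 corresponds to the U > 60% branch:
U = 1 − 10^((1.781 − T_v)/0.933)/100 = 0.9644

U ≈ 96.4 %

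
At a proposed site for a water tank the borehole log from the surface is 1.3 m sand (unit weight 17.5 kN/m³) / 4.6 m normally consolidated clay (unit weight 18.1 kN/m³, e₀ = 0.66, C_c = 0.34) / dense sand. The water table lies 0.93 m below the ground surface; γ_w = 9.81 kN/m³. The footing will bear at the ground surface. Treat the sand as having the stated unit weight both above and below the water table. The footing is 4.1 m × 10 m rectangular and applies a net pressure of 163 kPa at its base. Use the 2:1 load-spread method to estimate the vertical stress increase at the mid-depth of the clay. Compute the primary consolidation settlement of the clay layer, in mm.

Mid-depth of clay below the ground surface: z = 1.3 + 4.6/2 = 3.6 m.
Total vertical stress at mid-clay: σ_v = 17.5×1.3 + 18.1×2.3 = 64.38 kPa.
Pore pressure: u = 9.81×(3.6 − 0.93) = 26.193 kPa.
Initial effective stress: σ'_0 = σ_v − u = 64.38 − 26.193 = 38.187 kPa.
Stress increase at mid-clay by the 2:1 spreading method:
Δσ = qBL/((B+z)(L+z)) = 163×4.1×10/((4.1+3.6)(10+3.6)) = 63.818 kPa
Final effective stress: σ'_f = σ'_0 + Δσ = 38.187 + 63.818 = 102 kPa.
Normally consolidated clay, so the full stress increment lies on the virgin compression line:
S_c = C_c·H/(1+e₀)·log₁₀(σ'_f/σ'_0) = 0.34×4.6/(1+0.66)×log₁₀(102/38.187)
    = 0.94217 × 0.42668 = 0.402 m

S_c ≈ 402 mm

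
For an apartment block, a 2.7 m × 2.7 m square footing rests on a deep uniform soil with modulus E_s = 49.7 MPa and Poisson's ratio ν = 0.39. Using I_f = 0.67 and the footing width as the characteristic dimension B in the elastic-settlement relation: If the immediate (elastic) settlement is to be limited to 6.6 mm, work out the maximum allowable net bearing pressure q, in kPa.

q ≈ 214 kPa

E_s = 49.7 MPa = 49700 kPa.
S_e = q·B·(1−ν²)/E_s · I_f  ⇒  q = S_e·E_s / (B·(1−ν²)·I_f).
q = 0.0066 × 49700 / (2.7 × 0.8479 × 0.67) = 213.9 kPa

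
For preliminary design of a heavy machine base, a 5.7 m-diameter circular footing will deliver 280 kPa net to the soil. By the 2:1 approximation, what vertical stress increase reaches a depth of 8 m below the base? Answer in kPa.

Δσ_z ≈ 48.5 kPa

By the 2:1 method the load spreads at 1 horizontal : 2 vertical, so at depth z the loaded area has grown by z in each plan dimension:
Δσ ≈ qD²/(D+z)² = 280×5.7²/(5.7+8)² = 48.469 kPa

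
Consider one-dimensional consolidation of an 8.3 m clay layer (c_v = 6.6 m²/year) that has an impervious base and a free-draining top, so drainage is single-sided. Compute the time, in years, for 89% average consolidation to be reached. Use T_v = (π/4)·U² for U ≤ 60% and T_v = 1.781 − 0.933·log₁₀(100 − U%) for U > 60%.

t ≈ 8.45 years

Drainage path length: H_d = H = 8.3 m (single drainage).
U > 60%: T_v = 1.781 − 0.933·log₁₀(100 − 89) = 0.80938.
t = T_v·H_d²/c_v = 0.80938×8.3²/6.6 = 8.448 years.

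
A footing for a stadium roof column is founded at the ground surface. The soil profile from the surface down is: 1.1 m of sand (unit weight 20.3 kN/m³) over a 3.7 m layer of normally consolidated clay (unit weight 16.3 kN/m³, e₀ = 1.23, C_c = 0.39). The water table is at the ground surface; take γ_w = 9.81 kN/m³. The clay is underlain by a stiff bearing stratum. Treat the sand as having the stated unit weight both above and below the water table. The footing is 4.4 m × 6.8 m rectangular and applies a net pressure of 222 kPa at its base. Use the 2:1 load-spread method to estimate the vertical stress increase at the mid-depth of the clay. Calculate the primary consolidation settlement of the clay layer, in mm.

S_c ≈ 449 mm

Mid-depth of clay below the ground surface: z = 1.1 + 3.7/2 = 2.95 m.
Total vertical stress at mid-clay: σ_v = 20.3×1.1 + 16.3×1.85 = 52.485 kPa.
Pore pressure: u = 9.81×(2.95 − 0) = 28.94 kPa.
Initial effective stress: σ'_0 = σ_v − u = 52.485 − 28.94 = 23.545 kPa.
Stress increase at mid-clay by the 2:1 spreading method:
Δσ = qBL/((B+z)(L+z)) = 222×4.4×6.8/((4.4+2.95)(6.8+2.95)) = 92.688 kPa
Final effective stress: σ'_f = σ'_0 + Δσ = 23.545 + 92.688 = 116.23 kPa.
Normally consolidated clay, so the full stress increment lies on the virgin compression line:
S_c = C_c·H/(1+e₀)·log₁₀(σ'_f/σ'_0) = 0.39×3.7/(1+1.23)×log₁₀(116.23/23.545)
    = 0.64709 × 0.69342 = 0.4487 m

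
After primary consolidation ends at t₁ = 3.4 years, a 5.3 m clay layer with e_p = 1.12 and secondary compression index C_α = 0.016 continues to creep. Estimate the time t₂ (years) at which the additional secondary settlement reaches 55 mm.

S_s = C_α·H/(1+e_p)·log₁₀(t₂/t₁) ⇒ log₁₀(t₂/t₁) = S_s·(1+e_p)/(C_α·H).
log₁₀(t₂/t₁) = 0.055 × (1+1.12) / (0.016×5.3) = 1.375
t₂ = t₁ × 10^1.375 = 3.4 × 23.71 = 80.63 years

t₂ ≈ 80.6 years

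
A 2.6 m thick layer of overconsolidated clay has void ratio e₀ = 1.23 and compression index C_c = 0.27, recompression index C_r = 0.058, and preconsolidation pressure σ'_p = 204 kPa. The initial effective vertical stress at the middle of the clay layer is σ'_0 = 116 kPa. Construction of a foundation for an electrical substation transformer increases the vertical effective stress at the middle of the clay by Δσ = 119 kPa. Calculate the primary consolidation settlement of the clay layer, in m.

S_c ≈ 0.0359 m

Final effective stress: σ'_f = 116 + 119 = 235 kPa.
σ'_f = 235 > σ'_p = 204 kPa, so the stress path crosses the preconsolidation pressure — recompression up to σ'_p, then virgin compression beyond:
S_c = H/(1+e₀)·[C_r·log₁₀(σ'_p/σ'_0) + C_c·log₁₀(σ'_f/σ'_p)]
    = 2.6/2.23 × [0.058×log₁₀(204/116) + 0.27×log₁₀(235/204)]
    = 1.1659 × [0.01422 + 0.016588] = 0.03592 m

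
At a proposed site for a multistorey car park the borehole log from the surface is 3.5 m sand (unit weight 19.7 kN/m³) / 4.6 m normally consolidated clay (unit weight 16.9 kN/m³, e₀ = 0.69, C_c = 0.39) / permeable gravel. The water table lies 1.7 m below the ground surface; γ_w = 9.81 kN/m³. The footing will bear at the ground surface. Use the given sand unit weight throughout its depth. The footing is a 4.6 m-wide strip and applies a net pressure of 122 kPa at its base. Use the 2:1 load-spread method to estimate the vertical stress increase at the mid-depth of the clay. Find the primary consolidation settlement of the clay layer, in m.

S_c ≈ 0.271 m

Mid-depth of clay below the ground surface: z = 3.5 + 4.6/2 = 5.8 m.
Total vertical stress at mid-clay: σ_v = 19.7×3.5 + 16.9×2.3 = 107.82 kPa.
Pore pressure: u = 9.81×(5.8 − 1.7) = 40.221 kPa.
Initial effective stress: σ'_0 = σ_v − u = 107.82 − 40.221 = 67.599 kPa.
Stress increase at mid-clay by the 2:1 spreading method:
Δσ = qB/(B+z) = 122×4.6/(4.6+5.8) = 53.962 kPa
Final effective stress: σ'_f = σ'_0 + Δσ = 67.599 + 53.962 = 121.56 kPa.
Normally consolidated clay, so the full stress increment lies on the virgin compression line:
S_c = C_c·H/(1+e₀)·log₁₀(σ'_f/σ'_0) = 0.39×4.6/(1+0.69)×log₁₀(121.56/67.599)
    = 1.0615 × 0.25485 = 0.2705 m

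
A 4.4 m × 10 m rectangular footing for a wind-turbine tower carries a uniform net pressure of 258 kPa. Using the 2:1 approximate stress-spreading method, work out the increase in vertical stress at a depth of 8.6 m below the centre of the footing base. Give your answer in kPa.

Δσ_z ≈ 46.9 kPa

By the 2:1 method the load spreads at 1 horizontal : 2 vertical, so at depth z the loaded area has grown by z in each plan dimension:
Δσ = qBL/((B+z)(L+z)) = 258×4.4×10/((4.4+8.6)(10+8.6)) = 46.948 kPa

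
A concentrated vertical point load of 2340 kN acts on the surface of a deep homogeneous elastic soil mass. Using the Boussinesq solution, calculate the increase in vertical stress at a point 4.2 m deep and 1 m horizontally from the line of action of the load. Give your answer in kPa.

Boussinesq vertical stress below a point load on an elastic half-space:
Δσ_z = 3P/(2πz²) · [1 + (r/z)²]^(−5/2)
r/z = 1/4.2 = 0.2381; [1+(r/z)²]^(−5/2) = 0.87123.
Δσ_z = 3×2340/(2π×4.2²) × 0.87123 = 63.337 × 0.87123 = 55.18 kPa

Δσ_z ≈ 55.2 kPa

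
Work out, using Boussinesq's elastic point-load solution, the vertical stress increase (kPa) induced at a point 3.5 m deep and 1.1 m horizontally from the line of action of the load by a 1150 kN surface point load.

Δσ_z ≈ 35.4 kPa

Boussinesq vertical stress below a point load on an elastic half-space:
Δσ_z = 3P/(2πz²) · [1 + (r/z)²]^(−5/2)
r/z = 1.1/3.5 = 0.31429; [1+(r/z)²]^(−5/2) = 0.79018.
Δσ_z = 3×1150/(2π×3.5²) × 0.79018 = 44.823 × 0.79018 = 35.42 kPa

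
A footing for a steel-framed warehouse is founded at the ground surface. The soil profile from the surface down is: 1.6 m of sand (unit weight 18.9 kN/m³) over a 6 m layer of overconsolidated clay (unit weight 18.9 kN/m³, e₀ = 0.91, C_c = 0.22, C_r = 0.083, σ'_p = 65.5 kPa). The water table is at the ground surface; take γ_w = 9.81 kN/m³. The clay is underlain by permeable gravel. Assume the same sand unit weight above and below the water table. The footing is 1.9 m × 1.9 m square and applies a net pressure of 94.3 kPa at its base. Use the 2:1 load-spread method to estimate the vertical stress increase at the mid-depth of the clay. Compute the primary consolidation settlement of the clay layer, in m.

Mid-depth of clay below the ground surface: z = 1.6 + 6/2 = 4.6 m.
Total vertical stress at mid-clay: σ_v = 18.9×1.6 + 18.9×3 = 86.94 kPa.
Pore pressure: u = 9.81×(4.6 − 0) = 45.126 kPa.
Initial effective stress: σ'_0 = σ_v − u = 86.94 − 45.126 = 41.814 kPa.
Stress increase at mid-clay by the 2:1 spreading method:
Δσ = qBL/((B+z)(L+z)) = 94.3×1.9×1.9/((1.9+4.6)(1.9+4.6)) = 8.0573 kPa
Final effective stress: σ'_f = 41.814 + 8.0573 = 49.871 kPa.
σ'_f = 49.871 ≤ σ'_p = 65.5 kPa, so the clay remains overconsolidated and only the recompression index applies:
S_c = C_r·H/(1+e₀)·log₁₀(σ'_f/σ'_0) = 0.083×6/1.91×log₁₀(49.871/41.814)
    = 0.26074 × 0.076526 = 0.01995 m

S_c ≈ 0.02 m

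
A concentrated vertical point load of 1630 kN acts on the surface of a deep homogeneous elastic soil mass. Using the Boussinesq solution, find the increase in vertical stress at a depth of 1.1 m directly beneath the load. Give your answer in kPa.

Boussinesq vertical stress below a point load on an elastic half-space:
Δσ_z = 3P/(2πz²) · [1 + (r/z)²]^(−5/2)
r/z = 0/1.1 = 0; [1+(r/z)²]^(−5/2) = 1.
Δσ_z = 3×1630/(2π×1.1²) × 1 = 643.2 × 1 = 643.2 kPa

Δσ_z ≈ 643 kPa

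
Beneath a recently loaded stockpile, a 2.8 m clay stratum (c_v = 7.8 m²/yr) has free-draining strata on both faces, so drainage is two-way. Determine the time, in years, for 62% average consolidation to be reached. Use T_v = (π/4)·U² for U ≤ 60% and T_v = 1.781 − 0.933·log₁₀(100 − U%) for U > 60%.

Drainage path length: H_d = H/2 = 1.4 m (double drainage).
U > 60%: T_v = 1.781 − 0.933·log₁₀(100 − 62) = 0.30706.
t = T_v·H_d²/c_v = 0.30706×1.4²/7.8 = 0.07716 years.

t ≈ 0.0772 years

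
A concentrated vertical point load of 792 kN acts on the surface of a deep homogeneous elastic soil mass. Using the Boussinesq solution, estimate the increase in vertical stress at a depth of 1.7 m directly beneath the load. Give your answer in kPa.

Δσ_z ≈ 131 kPa

Boussinesq vertical stress below a point load on an elastic half-space:
Δσ_z = 3P/(2πz²) · [1 + (r/z)²]^(−5/2)
r/z = 0/1.7 = 0; [1+(r/z)²]^(−5/2) = 1.
Δσ_z = 3×792/(2π×1.7²) × 1 = 130.85 × 1 = 130.8 kPa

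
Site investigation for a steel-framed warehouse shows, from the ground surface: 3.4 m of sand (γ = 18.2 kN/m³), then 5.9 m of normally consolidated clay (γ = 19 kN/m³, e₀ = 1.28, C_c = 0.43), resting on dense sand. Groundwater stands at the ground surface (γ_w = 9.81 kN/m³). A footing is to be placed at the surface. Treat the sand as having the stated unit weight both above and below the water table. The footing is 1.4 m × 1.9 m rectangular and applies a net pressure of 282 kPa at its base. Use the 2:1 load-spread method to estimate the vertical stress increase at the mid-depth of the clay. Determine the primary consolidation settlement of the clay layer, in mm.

Mid-depth of clay below the ground surface: z = 3.4 + 5.9/2 = 6.35 m.
Total vertical stress at mid-clay: σ_v = 18.2×3.4 + 19×2.95 = 117.93 kPa.
Pore pressure: u = 9.81×(6.35 − 0) = 62.294 kPa.
Initial effective stress: σ'_0 = σ_v − u = 117.93 − 62.294 = 55.636 kPa.
Stress increase at mid-clay by the 2:1 spreading method:
Δσ = qBL/((B+z)(L+z)) = 282×1.4×1.9/((1.4+6.35)(1.9+6.35)) = 11.732 kPa
Final effective stress: σ'_f = σ'_0 + Δσ = 55.636 + 11.732 = 67.368 kPa.
Normally consolidated clay, so the full stress increment lies on the virgin compression line:
S_c = C_c·H/(1+e₀)·log₁₀(σ'_f/σ'_0) = 0.43×5.9/(1+1.28)×log₁₀(67.368/55.636)
    = 1.1127 × 0.083098 = 0.09246 m

S_c ≈ 92.5 mm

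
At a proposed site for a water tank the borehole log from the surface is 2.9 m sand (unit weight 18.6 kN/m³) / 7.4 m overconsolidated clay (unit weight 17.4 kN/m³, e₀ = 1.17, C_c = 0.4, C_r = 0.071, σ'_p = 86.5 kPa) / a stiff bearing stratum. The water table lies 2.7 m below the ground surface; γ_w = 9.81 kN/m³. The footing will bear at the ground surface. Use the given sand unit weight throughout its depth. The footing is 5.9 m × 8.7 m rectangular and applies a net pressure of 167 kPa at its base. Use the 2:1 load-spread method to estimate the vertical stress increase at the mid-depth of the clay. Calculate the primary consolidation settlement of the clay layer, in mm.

S_c ≈ 226 mm

Mid-depth of clay below the ground surface: z = 2.9 + 7.4/2 = 6.6 m.
Total vertical stress at mid-clay: σ_v = 18.6×2.9 + 17.4×3.7 = 118.32 kPa.
Pore pressure: u = 9.81×(6.6 − 2.7) = 38.259 kPa.
Initial effective stress: σ'_0 = σ_v − u = 118.32 − 38.259 = 80.061 kPa.
Stress increase at mid-clay by the 2:1 spreading method:
Δσ = qBL/((B+z)(L+z)) = 167×5.9×8.7/((5.9+6.6)(8.7+6.6)) = 44.821 kPa
Final effective stress: σ'_f = 80.061 + 44.821 = 124.88 kPa.
σ'_f = 124.88 > σ'_p = 86.5 kPa, so the stress path crosses the preconsolidation pressure — recompression up to σ'_p, then virgin compression beyond:
S_c = H/(1+e₀)·[C_r·log₁₀(σ'_p/σ'_0) + C_c·log₁₀(σ'_f/σ'_p)]
    = 7.4/2.17 × [0.071×log₁₀(86.5/80.061) + 0.4×log₁₀(124.88/86.5)]
    = 3.4101 × [0.0023853 + 0.063791] = 0.2257 m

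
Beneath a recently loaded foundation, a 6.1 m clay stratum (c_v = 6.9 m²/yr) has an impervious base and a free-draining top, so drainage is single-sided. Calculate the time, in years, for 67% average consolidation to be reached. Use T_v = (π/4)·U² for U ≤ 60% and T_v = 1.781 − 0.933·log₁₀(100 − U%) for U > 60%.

Drainage path length: H_d = H = 6.1 m (single drainage).
U > 60%: T_v = 1.781 − 0.933·log₁₀(100 − 67) = 0.36423.
t = T_v·H_d²/c_v = 0.36423×6.1²/6.9 = 1.964 years.

t ≈ 1.96 years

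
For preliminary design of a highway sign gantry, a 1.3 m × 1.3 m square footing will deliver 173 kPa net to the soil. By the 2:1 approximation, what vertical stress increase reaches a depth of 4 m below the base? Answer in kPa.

By the 2:1 method the load spreads at 1 horizontal : 2 vertical, so at depth z the loaded area has grown by z in each plan dimension:
Δσ = qBL/((B+z)(L+z)) = 173×1.3×1.3/((1.3+4)(1.3+4)) = 10.408 kPa

Δσ_z ≈ 10.4 kPa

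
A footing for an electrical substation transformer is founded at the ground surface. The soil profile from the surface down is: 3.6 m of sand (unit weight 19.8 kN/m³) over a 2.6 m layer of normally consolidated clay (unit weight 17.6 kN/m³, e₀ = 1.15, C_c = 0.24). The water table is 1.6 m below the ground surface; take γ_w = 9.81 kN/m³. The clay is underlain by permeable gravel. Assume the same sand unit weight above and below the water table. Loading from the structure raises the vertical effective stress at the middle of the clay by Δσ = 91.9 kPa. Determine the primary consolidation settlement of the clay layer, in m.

S_c ≈ 0.115 m

Mid-depth of clay below the ground surface: z = 3.6 + 2.6/2 = 4.9 m.
Total vertical stress at mid-clay: σ_v = 19.8×3.6 + 17.6×1.3 = 94.16 kPa.
Pore pressure: u = 9.81×(4.9 − 1.6) = 32.373 kPa.
Initial effective stress: σ'_0 = σ_v − u = 94.16 − 32.373 = 61.787 kPa.
Final effective stress: σ'_f = σ'_0 + Δσ = 61.787 + 91.9 = 153.69 kPa.
Normally consolidated clay, so the full stress increment lies on the virgin compression line:
S_c = C_c·H/(1+e₀)·log₁₀(σ'_f/σ'_0) = 0.24×2.6/(1+1.15)×log₁₀(153.69/61.787)
    = 0.29023 × 0.39575 = 0.1149 m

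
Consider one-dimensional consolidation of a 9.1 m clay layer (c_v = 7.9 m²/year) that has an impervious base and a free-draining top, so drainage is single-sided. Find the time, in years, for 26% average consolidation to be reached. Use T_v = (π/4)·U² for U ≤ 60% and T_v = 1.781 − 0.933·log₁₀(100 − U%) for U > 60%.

Drainage path length: H_d = H = 9.1 m (single drainage).
U ≤ 60%: T_v = (π/4)·U² = (π/4)×0.26² = 0.053093.
t = T_v·H_d²/c_v = 0.053093×9.1²/7.9 = 0.5565 years.

t ≈ 0.557 years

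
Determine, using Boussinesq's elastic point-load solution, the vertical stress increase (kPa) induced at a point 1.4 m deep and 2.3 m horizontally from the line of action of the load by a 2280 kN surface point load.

Δσ_z ≈ 21.1 kPa

Boussinesq vertical stress below a point load on an elastic half-space:
Δσ_z = 3P/(2πz²) · [1 + (r/z)²]^(−5/2)
r/z = 2.3/1.4 = 1.6429; [1+(r/z)²]^(−5/2) = 0.038001.
Δσ_z = 3×2280/(2π×1.4²) × 0.038001 = 555.42 × 0.038001 = 21.11 kPa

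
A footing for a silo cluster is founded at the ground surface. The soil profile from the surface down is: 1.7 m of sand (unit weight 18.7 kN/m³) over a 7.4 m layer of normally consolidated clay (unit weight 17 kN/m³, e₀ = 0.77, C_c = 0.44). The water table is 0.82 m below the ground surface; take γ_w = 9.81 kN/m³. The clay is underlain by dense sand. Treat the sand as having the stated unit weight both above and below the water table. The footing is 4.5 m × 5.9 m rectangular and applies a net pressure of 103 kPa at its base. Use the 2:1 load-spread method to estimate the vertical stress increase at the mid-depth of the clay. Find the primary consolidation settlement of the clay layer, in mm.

S_c ≈ 319 mm

Mid-depth of clay below the ground surface: z = 1.7 + 7.4/2 = 5.4 m.
Total vertical stress at mid-clay: σ_v = 18.7×1.7 + 17×3.7 = 94.69 kPa.
Pore pressure: u = 9.81×(5.4 − 0.82) = 44.93 kPa.
Initial effective stress: σ'_0 = σ_v − u = 94.69 − 44.93 = 49.76 kPa.
Stress increase at mid-clay by the 2:1 spreading method:
Δσ = qBL/((B+z)(L+z)) = 103×4.5×5.9/((4.5+5.4)(5.9+5.4)) = 24.445 kPa
Final effective stress: σ'_f = σ'_0 + Δσ = 49.76 + 24.445 = 74.205 kPa.
Normally consolidated clay, so the full stress increment lies on the virgin compression line:
S_c = C_c·H/(1+e₀)·log₁₀(σ'_f/σ'_0) = 0.44×7.4/(1+0.77)×log₁₀(74.205/49.76)
    = 1.8395 × 0.17355 = 0.3192 m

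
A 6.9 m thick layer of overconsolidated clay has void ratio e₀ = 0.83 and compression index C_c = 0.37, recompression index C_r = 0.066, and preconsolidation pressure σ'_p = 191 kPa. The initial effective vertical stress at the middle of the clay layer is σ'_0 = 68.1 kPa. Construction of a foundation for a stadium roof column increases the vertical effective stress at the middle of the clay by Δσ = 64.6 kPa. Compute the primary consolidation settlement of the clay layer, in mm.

S_c ≈ 72.1 mm

Final effective stress: σ'_f = 68.1 + 64.6 = 132.7 kPa.
σ'_f = 132.7 ≤ σ'_p = 191 kPa, so the clay remains overconsolidated and only the recompression index applies:
S_c = C_r·H/(1+e₀)·log₁₀(σ'_f/σ'_0) = 0.066×6.9/1.83×log₁₀(132.7/68.1)
    = 0.24885 × 0.28972 = 0.0721 m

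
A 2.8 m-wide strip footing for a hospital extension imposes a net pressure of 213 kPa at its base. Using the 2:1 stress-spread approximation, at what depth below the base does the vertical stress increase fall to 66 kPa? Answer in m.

z ≈ 6.24 m

2:1 spreading — at depth z the loaded area has grown by z in each plan dimension:
qB/(B+z) = Δσ_z ⇒ z = qB/Δσ_z − B = 213×2.8/66 − 2.8 = 6.236 m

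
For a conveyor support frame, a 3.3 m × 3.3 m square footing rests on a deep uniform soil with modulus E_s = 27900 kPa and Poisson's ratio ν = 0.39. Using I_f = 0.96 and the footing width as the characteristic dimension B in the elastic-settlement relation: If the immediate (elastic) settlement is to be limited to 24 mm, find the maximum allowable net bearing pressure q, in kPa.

q ≈ 249 kPa

S_e = q·B·(1−ν²)/E_s · I_f  ⇒  q = S_e·E_s / (B·(1−ν²)·I_f).
q = 0.024 × 27900 / (3.3 × 0.8479 × 0.96) = 249.3 kPa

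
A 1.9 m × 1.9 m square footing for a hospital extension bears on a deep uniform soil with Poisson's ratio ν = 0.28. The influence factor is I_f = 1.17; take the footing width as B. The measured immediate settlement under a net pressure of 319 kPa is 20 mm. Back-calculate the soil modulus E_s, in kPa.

E_s ≈ 32700 kPa

S_e = q·B·(1−ν²)/E_s · I_f  ⇒  E_s = q·B·(1−ν²)·I_f / S_e.
E_s = 319 × 1.9 × 0.9216 × 1.17 / 0.02 = 32680 kPa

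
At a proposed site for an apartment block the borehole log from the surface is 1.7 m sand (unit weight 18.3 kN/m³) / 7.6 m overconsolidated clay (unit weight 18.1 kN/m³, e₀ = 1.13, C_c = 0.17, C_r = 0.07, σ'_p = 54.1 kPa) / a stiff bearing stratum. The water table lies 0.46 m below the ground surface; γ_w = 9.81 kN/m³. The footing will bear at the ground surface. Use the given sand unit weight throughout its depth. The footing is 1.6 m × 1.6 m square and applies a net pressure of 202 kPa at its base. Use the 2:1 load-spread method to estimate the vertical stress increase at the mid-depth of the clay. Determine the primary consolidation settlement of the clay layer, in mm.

S_c ≈ 37.9 mm

Mid-depth of clay below the ground surface: z = 1.7 + 7.6/2 = 5.5 m.
Total vertical stress at mid-clay: σ_v = 18.3×1.7 + 18.1×3.8 = 99.89 kPa.
Pore pressure: u = 9.81×(5.5 − 0.46) = 49.442 kPa.
Initial effective stress: σ'_0 = σ_v − u = 99.89 − 49.442 = 50.448 kPa.
Stress increase at mid-clay by the 2:1 spreading method:
Δσ = qBL/((B+z)(L+z)) = 202×1.6×1.6/((1.6+5.5)(1.6+5.5)) = 10.258 kPa
Final effective stress: σ'_f = 50.448 + 10.258 = 60.706 kPa.
σ'_f = 60.706 > σ'_p = 54.1 kPa, so the stress path crosses the preconsolidation pressure — recompression up to σ'_p, then virgin compression beyond:
S_c = H/(1+e₀)·[C_r·log₁₀(σ'_p/σ'_0) + C_c·log₁₀(σ'_f/σ'_p)]
    = 7.6/2.13 × [0.07×log₁₀(54.1/50.448) + 0.17×log₁₀(60.706/54.1)]
    = 3.5681 × [0.0021247 + 0.0085058] = 0.03793 m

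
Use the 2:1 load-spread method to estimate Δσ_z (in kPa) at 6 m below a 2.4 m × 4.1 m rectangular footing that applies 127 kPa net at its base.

By the 2:1 method the load spreads at 1 horizontal : 2 vertical, so at depth z the loaded area has grown by z in each plan dimension:
Δσ = qBL/((B+z)(L+z)) = 127×2.4×4.1/((2.4+6)(4.1+6)) = 14.73 kPa

Δσ_z ≈ 14.7 kPa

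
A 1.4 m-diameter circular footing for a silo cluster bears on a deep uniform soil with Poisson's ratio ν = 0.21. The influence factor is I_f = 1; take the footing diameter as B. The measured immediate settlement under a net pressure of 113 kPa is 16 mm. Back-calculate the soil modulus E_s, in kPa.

E_s ≈ 9450 kPa

S_e = q·B·(1−ν²)/E_s · I_f  ⇒  E_s = q·B·(1−ν²)·I_f / S_e.
E_s = 113 × 1.4 × 0.9559 × 1 / 0.016 = 9451 kPa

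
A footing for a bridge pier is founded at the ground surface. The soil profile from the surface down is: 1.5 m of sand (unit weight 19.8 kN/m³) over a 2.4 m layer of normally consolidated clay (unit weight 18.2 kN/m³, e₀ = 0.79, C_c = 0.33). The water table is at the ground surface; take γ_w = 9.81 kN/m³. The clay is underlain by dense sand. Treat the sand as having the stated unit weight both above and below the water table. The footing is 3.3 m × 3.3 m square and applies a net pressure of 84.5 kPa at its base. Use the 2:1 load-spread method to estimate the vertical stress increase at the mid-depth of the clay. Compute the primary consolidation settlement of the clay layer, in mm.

S_c ≈ 135 mm

Mid-depth of clay below the ground surface: z = 1.5 + 2.4/2 = 2.7 m.
Total vertical stress at mid-clay: σ_v = 19.8×1.5 + 18.2×1.2 = 51.54 kPa.
Pore pressure: u = 9.81×(2.7 − 0) = 26.487 kPa.
Initial effective stress: σ'_0 = σ_v − u = 51.54 − 26.487 = 25.053 kPa.
Stress increase at mid-clay by the 2:1 spreading method:
Δσ = qBL/((B+z)(L+z)) = 84.5×3.3×3.3/((3.3+2.7)(3.3+2.7)) = 25.561 kPa
Final effective stress: σ'_f = σ'_0 + Δσ = 25.053 + 25.561 = 50.614 kPa.
Normally consolidated clay, so the full stress increment lies on the virgin compression line:
S_c = C_c·H/(1+e₀)·log₁₀(σ'_f/σ'_0) = 0.33×2.4/(1+0.79)×log₁₀(50.614/25.053)
    = 0.44246 × 0.30541 = 0.1351 m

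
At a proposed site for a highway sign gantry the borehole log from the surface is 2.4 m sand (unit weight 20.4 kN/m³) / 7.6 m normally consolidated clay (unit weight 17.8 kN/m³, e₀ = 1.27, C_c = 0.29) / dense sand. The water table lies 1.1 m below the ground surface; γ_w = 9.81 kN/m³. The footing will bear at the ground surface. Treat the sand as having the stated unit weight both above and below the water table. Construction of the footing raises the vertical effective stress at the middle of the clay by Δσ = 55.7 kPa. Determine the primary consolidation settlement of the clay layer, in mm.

Mid-depth of clay below the ground surface: z = 2.4 + 7.6/2 = 6.2 m.
Total vertical stress at mid-clay: σ_v = 20.4×2.4 + 17.8×3.8 = 116.6 kPa.
Pore pressure: u = 9.81×(6.2 − 1.1) = 50.031 kPa.
Initial effective stress: σ'_0 = σ_v − u = 116.6 − 50.031 = 66.569 kPa.
Final effective stress: σ'_f = σ'_0 + Δσ = 66.569 + 55.7 = 122.27 kPa.
Normally consolidated clay, so the full stress increment lies on the virgin compression line:
S_c = C_c·H/(1+e₀)·log₁₀(σ'_f/σ'_0) = 0.29×7.6/(1+1.27)×log₁₀(122.27/66.569)
    = 0.97093 × 0.26405 = 0.2564 m

S_c ≈ 256 mm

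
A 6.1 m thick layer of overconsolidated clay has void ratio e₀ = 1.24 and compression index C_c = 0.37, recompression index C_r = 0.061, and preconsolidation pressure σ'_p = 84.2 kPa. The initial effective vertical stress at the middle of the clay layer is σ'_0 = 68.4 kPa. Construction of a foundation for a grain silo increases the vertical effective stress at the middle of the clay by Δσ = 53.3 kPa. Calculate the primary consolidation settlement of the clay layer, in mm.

Final effective stress: σ'_f = 68.4 + 53.3 = 121.7 kPa.
σ'_f = 121.7 > σ'_p = 84.2 kPa, so the stress path crosses the preconsolidation pressure — recompression up to σ'_p, then virgin compression beyond:
S_c = H/(1+e₀)·[C_r·log₁₀(σ'_p/σ'_0) + C_c·log₁₀(σ'_f/σ'_p)]
    = 6.1/2.24 × [0.061×log₁₀(84.2/68.4) + 0.37×log₁₀(121.7/84.2)]
    = 2.7232 × [0.0055056 + 0.059192] = 0.1762 m

S_c ≈ 176 mm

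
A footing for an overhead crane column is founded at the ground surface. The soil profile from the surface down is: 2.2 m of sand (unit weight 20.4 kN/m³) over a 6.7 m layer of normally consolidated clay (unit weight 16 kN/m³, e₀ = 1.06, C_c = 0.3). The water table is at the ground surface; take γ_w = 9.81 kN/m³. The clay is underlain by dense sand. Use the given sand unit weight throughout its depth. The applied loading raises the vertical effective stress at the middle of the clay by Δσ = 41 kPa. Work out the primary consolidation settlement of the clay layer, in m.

S_c ≈ 0.279 m

Mid-depth of clay below the ground surface: z = 2.2 + 6.7/2 = 5.55 m.
Total vertical stress at mid-clay: σ_v = 20.4×2.2 + 16×3.35 = 98.48 kPa.
Pore pressure: u = 9.81×(5.55 − 0) = 54.446 kPa.
Initial effective stress: σ'_0 = σ_v − u = 98.48 − 54.446 = 44.034 kPa.
Final effective stress: σ'_f = σ'_0 + Δσ = 44.034 + 41 = 85.034 kPa.
Normally consolidated clay, so the full stress increment lies on the virgin compression line:
S_c = C_c·H/(1+e₀)·log₁₀(σ'_f/σ'_0) = 0.3×6.7/(1+1.06)×log₁₀(85.034/44.034)
    = 0.97573 × 0.2858 = 0.2789 m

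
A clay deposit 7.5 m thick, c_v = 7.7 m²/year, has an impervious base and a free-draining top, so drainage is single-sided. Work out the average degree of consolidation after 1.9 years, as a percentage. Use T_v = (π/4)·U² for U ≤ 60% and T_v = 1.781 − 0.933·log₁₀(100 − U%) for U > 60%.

Drainage path length: H_d = H = 7.5 m (single drainage).
T_v = c_v·t/H_d² = 7.7×1.9/7.5² = 0.26009.
T_v = 0.26009 corresponds to the U ≤ 60% branch:
U = √(4T_v/π) = 0.5755

U ≈ 57.5 %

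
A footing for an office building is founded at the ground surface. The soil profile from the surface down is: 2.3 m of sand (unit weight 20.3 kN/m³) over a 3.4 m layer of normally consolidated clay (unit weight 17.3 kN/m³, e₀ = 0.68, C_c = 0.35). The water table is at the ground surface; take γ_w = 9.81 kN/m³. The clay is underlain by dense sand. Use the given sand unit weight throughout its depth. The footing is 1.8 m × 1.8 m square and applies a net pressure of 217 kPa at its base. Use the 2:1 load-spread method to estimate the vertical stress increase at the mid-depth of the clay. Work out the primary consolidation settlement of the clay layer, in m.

S_c ≈ 0.138 m

Mid-depth of clay below the ground surface: z = 2.3 + 3.4/2 = 4 m.
Total vertical stress at mid-clay: σ_v = 20.3×2.3 + 17.3×1.7 = 76.1 kPa.
Pore pressure: u = 9.81×(4 − 0) = 39.24 kPa.
Initial effective stress: σ'_0 = σ_v − u = 76.1 − 39.24 = 36.86 kPa.
Stress increase at mid-clay by the 2:1 spreading method:
Δσ = qBL/((B+z)(L+z)) = 217×1.8×1.8/((1.8+4)(1.8+4)) = 20.9 kPa
Final effective stress: σ'_f = σ'_0 + Δσ = 36.86 + 20.9 = 57.76 kPa.
Normally consolidated clay, so the full stress increment lies on the virgin compression line:
S_c = C_c·H/(1+e₀)·log₁₀(σ'_f/σ'_0) = 0.35×3.4/(1+0.68)×log₁₀(57.76/36.86)
    = 0.70833 × 0.19507 = 0.1382 m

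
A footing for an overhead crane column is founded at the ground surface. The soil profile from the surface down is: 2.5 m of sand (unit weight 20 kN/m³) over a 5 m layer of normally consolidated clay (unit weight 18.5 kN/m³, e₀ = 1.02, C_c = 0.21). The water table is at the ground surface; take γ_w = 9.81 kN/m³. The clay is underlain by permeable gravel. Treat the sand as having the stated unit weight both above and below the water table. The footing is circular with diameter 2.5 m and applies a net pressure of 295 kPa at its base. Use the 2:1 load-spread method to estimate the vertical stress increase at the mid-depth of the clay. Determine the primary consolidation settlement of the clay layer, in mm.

S_c ≈ 119 mm

Mid-depth of clay below the ground surface: z = 2.5 + 5/2 = 5 m.
Total vertical stress at mid-clay: σ_v = 20×2.5 + 18.5×2.5 = 96.25 kPa.
Pore pressure: u = 9.81×(5 − 0) = 49.05 kPa.
Initial effective stress: σ'_0 = σ_v − u = 96.25 − 49.05 = 47.2 kPa.
Stress increase at mid-clay by the 2:1 spreading method:
Δσ ≈ qD²/(D+z)² = 295×2.5²/(2.5+5)² = 32.778 kPa
Final effective stress: σ'_f = σ'_0 + Δσ = 47.2 + 32.778 = 79.978 kPa.
Normally consolidated clay, so the full stress increment lies on the virgin compression line:
S_c = C_c·H/(1+e₀)·log₁₀(σ'_f/σ'_0) = 0.21×5/(1+1.02)×log₁₀(79.978/47.2)
    = 0.5198 × 0.22903 = 0.119 m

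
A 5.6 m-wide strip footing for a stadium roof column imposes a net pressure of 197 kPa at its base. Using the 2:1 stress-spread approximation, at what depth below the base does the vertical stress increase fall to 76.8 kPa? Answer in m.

z ≈ 8.76 m

2:1 spreading — at depth z the loaded area has grown by z in each plan dimension:
qB/(B+z) = Δσ_z ⇒ z = qB/Δσ_z − B = 197×5.6/76.8 − 5.6 = 8.765 m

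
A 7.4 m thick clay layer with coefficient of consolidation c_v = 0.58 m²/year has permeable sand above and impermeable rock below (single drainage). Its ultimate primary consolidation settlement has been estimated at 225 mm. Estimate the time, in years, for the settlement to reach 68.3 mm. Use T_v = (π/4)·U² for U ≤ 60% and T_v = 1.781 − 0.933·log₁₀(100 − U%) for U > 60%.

Drainage path length: H_d = H = 7.4 m (single drainage).
U = S(t)/S_ult = 68.3/225 = 0.3036.
U ≤ 60%: T_v = (π/4)·U² = (π/4)×0.30356² = 0.072371.
t = T_v·H_d²/c_v = 0.072371×7.4²/0.58 = 6.833 years.

t ≈ 6.83 years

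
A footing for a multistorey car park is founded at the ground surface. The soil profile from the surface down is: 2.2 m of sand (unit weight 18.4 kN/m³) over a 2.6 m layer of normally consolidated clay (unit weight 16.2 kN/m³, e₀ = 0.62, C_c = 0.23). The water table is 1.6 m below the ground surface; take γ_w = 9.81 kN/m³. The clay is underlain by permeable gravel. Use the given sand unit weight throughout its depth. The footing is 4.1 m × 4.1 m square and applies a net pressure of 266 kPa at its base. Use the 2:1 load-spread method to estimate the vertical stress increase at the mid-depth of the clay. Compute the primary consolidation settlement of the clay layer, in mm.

S_c ≈ 165 mm

Mid-depth of clay below the ground surface: z = 2.2 + 2.6/2 = 3.5 m.
Total vertical stress at mid-clay: σ_v = 18.4×2.2 + 16.2×1.3 = 61.54 kPa.
Pore pressure: u = 9.81×(3.5 − 1.6) = 18.639 kPa.
Initial effective stress: σ'_0 = σ_v − u = 61.54 − 18.639 = 42.901 kPa.
Stress increase at mid-clay by the 2:1 spreading method:
Δσ = qBL/((B+z)(L+z)) = 266×4.1×4.1/((4.1+3.5)(4.1+3.5)) = 77.414 kPa
Final effective stress: σ'_f = σ'_0 + Δσ = 42.901 + 77.414 = 120.31 kPa.
Normally consolidated clay, so the full stress increment lies on the virgin compression line:
S_c = C_c·H/(1+e₀)·log₁₀(σ'_f/σ'_0) = 0.23×2.6/(1+0.62)×log₁₀(120.31/42.901)
    = 0.36914 × 0.44783 = 0.1653 m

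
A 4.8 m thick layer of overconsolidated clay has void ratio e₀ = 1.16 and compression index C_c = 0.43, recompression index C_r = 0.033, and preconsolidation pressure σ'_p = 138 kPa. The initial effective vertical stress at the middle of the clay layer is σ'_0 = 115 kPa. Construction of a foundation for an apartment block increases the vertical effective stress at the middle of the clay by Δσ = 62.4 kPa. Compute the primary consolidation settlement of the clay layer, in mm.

Final effective stress: σ'_f = 115 + 62.4 = 177.4 kPa.
σ'_f = 177.4 > σ'_p = 138 kPa, so the stress path crosses the preconsolidation pressure — recompression up to σ'_p, then virgin compression beyond:
S_c = H/(1+e₀)·[C_r·log₁₀(σ'_p/σ'_0) + C_c·log₁₀(σ'_f/σ'_p)]
    = 4.8/2.16 × [0.033×log₁₀(138/115) + 0.43×log₁₀(177.4/138)]
    = 2.2222 × [0.002613 + 0.046902] = 0.11 m

S_c ≈ 110 mm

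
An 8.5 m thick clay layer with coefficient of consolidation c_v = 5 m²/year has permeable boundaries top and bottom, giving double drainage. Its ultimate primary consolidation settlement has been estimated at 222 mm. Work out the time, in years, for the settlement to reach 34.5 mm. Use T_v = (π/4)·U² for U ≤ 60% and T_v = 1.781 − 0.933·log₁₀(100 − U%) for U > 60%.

Drainage path length: H_d = H/2 = 4.25 m (double drainage).
U = S(t)/S_ult = 34.5/222 = 0.1554.
U ≤ 60%: T_v = (π/4)·U² = (π/4)×0.15541² = 0.018968.
t = T_v·H_d²/c_v = 0.018968×4.25²/5 = 0.06852 years.

t ≈ 0.0685 years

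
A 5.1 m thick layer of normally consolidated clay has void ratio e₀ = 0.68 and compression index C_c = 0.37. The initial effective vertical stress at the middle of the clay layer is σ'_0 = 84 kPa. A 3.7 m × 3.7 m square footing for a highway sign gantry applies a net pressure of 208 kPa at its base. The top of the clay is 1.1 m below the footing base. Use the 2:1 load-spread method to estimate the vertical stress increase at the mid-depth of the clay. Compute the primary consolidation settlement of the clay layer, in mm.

S_c ≈ 238 mm

Mid-depth of clay below the footing base: z = 1.1 + 5.1/2 = 3.65 m.
Stress increase at mid-clay by the 2:1 spreading method:
Δσ = qBL/((B+z)(L+z)) = 208×3.7×3.7/((3.7+3.65)(3.7+3.65)) = 52.71 kPa
Final effective stress: σ'_f = σ'_0 + Δσ = 84 + 52.71 = 136.71 kPa.
Normally consolidated clay, so the full stress increment lies on the virgin compression line:
S_c = C_c·H/(1+e₀)·log₁₀(σ'_f/σ'_0) = 0.37×5.1/(1+0.68)×log₁₀(136.71/84)
    = 1.1232 × 0.21152 = 0.2376 m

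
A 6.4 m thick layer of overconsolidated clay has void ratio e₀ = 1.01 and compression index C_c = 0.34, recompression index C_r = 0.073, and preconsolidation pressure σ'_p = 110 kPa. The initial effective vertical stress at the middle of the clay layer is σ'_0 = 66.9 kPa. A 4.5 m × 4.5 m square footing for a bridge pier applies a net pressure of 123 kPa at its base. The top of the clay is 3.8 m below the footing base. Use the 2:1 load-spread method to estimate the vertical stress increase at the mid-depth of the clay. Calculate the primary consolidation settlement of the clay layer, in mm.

Mid-depth of clay below the footing base: z = 3.8 + 6.4/2 = 7 m.
Stress increase at mid-clay by the 2:1 spreading method:
Δσ = qBL/((B+z)(L+z)) = 123×4.5×4.5/((4.5+7)(4.5+7)) = 18.834 kPa
Final effective stress: σ'_f = 66.9 + 18.834 = 85.734 kPa.
σ'_f = 85.734 ≤ σ'_p = 110 kPa, so the clay remains overconsolidated and only the recompression index applies:
S_c = C_r·H/(1+e₀)·log₁₀(σ'_f/σ'_0) = 0.073×6.4/2.01×log₁₀(85.734/66.9)
    = 0.23244 × 0.10773 = 0.02504 m

S_c ≈ 25 mm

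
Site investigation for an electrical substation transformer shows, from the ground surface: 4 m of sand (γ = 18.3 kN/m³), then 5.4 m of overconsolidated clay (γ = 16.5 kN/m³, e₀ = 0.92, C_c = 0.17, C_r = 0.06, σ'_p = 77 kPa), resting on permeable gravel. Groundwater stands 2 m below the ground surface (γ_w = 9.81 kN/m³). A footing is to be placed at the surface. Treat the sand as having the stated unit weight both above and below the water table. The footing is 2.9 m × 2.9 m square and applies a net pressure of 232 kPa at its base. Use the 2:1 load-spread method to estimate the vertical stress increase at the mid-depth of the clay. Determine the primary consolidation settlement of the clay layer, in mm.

Mid-depth of clay below the ground surface: z = 4 + 5.4/2 = 6.7 m.
Total vertical stress at mid-clay: σ_v = 18.3×4 + 16.5×2.7 = 117.75 kPa.
Pore pressure: u = 9.81×(6.7 − 2) = 46.107 kPa.
Initial effective stress: σ'_0 = σ_v − u = 117.75 − 46.107 = 71.643 kPa.
Stress increase at mid-clay by the 2:1 spreading method:
Δσ = qBL/((B+z)(L+z)) = 232×2.9×2.9/((2.9+6.7)(2.9+6.7)) = 21.171 kPa
Final effective stress: σ'_f = 71.643 + 21.171 = 92.814 kPa.
σ'_f = 92.814 > σ'_p = 77 kPa, so the stress path crosses the preconsolidation pressure — recompression up to σ'_p, then virgin compression beyond:
S_c = H/(1+e₀)·[C_r·log₁₀(σ'_p/σ'_0) + C_c·log₁₀(σ'_f/σ'_p)]
    = 5.4/1.92 × [0.06×log₁₀(77/71.643) + 0.17×log₁₀(92.814/77)]
    = 2.8125 × [0.001879 + 0.013791] = 0.04407 m

S_c ≈ 44.1 mm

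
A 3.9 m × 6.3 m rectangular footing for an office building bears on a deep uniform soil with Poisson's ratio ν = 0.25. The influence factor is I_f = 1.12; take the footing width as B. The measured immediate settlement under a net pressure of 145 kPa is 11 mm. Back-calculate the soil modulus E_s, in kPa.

E_s ≈ 54000 kPa

S_e = q·B·(1−ν²)/E_s · I_f  ⇒  E_s = q·B·(1−ν²)·I_f / S_e.
E_s = 145 × 3.9 × 0.9375 × 1.12 / 0.011 = 53980 kPa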